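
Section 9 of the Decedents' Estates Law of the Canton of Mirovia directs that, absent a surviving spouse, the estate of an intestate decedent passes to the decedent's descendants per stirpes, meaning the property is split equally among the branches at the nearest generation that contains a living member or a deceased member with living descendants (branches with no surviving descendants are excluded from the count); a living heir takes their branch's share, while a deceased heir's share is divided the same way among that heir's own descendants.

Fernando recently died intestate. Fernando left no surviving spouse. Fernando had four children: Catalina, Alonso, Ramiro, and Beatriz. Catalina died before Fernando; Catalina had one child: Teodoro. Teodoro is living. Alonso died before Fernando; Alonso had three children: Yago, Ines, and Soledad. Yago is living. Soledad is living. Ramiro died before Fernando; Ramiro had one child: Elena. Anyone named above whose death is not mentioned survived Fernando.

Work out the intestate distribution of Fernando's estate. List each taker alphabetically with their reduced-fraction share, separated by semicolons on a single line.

Beatriz 1/4; Elena 1/4; Ines 1/12; Soledad 1/12; Teodoro 1/4; Yago 1/12

There is no surviving spouse, so the entire estate passes to Fernando's descendants per stirpes.
The estate is divided into 4 equal shares of 1/4 among Catalina, Alonso, Ramiro, Beatriz.
Catalina predeceased; the 1/4 allotted to Catalina's branch passes to Catalina's issue by representation.
Teodoro is the sole taker at this level and receives the full 1/4.
Alonso predeceased; the 1/4 allotted to Alonso's branch passes to Alonso's issue by representation.
The 1/4 is divided into 3 equal shares of 1/12 among Yago, Ines, Soledad.
Yago is living and takes 1/12.
Ines is living and takes 1/12.
Soledad is living and takes 1/12.
Ramiro predeceased; the 1/4 allotted to Ramiro's branch passes to Ramiro's issue by representation.
Elena is the sole taker at this level and receives the full 1/4.
Beatriz is living and takes 1/4.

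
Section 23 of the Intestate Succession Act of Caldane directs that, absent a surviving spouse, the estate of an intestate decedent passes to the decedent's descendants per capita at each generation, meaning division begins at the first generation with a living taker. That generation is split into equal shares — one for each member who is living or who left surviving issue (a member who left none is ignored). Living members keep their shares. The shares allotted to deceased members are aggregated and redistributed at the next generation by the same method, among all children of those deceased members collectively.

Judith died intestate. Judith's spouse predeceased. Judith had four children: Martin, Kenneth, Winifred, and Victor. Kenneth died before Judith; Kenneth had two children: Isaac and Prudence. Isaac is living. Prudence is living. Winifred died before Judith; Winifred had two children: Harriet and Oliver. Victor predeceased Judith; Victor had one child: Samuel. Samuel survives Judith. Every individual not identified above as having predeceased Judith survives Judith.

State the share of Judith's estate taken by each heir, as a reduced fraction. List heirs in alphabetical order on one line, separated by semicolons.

There is no surviving spouse, so the entire estate passes to Judith's descendants per capita at each generation.
At generation 1 (Martin, Kenneth, Winifred, Victor) there are 4 shares of (1)/4 = 1/4 each.
Living: Martin — each takes 1/4.
Deceased: Kenneth, Winifred, and Victor. Their combined 3/4 is pooled and carried to generation 2.
At generation 2 (Isaac, Prudence, Harriet, Oliver, Samuel) there are 5 shares of (3/4)/5 = 3/20 each.
Living: Isaac, Prudence, Harriet, Oliver, and Samuel — each takes 3/20.

Harriet 3/20; Isaac 3/20; Martin 1/4; Oliver 3/20; Prudence 3/20; Samuel 3/20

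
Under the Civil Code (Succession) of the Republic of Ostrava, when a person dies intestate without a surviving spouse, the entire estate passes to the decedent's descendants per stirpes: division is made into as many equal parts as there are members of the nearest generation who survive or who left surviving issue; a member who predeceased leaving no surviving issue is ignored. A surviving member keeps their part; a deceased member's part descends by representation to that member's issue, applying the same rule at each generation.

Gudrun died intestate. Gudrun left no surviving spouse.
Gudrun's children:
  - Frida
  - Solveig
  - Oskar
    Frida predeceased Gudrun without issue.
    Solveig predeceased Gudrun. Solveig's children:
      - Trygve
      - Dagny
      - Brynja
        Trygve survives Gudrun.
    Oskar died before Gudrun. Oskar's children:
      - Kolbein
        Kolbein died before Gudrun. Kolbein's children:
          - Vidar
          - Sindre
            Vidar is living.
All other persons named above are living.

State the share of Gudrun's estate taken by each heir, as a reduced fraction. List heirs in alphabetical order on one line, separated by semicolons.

There is no surviving spouse, so the entire estate passes to Gudrun's descendants per stirpes.
Frida left no surviving issue, so that branch lapses and is disregarded.
The estate is divided into 2 equal shares of 1/2 among Solveig, Oskar.
Solveig predeceased; the 1/2 allotted to Solveig's branch passes to Solveig's issue by representation.
The 1/2 is divided into 3 equal shares of 1/6 among Trygve, Dagny, Brynja.
Trygve is living and takes 1/6.
Dagny is living and takes 1/6.
Brynja is living and takes 1/6.
Oskar predeceased; the 1/2 allotted to Oskar's branch passes to Oskar's issue by representation.
Kolbein's line is the sole branch at this level, so the full 1/2 passes to Kolbein's issue by representation.
The 1/2 is divided into 2 equal shares of 1/4 among Vidar, Sindre.
Vidar is living and takes 1/4.
Sindre is living and takes 1/4.

Brynja 1/6; Dagny 1/6; Sindre 1/4; Trygve 1/6; Vidar 1/4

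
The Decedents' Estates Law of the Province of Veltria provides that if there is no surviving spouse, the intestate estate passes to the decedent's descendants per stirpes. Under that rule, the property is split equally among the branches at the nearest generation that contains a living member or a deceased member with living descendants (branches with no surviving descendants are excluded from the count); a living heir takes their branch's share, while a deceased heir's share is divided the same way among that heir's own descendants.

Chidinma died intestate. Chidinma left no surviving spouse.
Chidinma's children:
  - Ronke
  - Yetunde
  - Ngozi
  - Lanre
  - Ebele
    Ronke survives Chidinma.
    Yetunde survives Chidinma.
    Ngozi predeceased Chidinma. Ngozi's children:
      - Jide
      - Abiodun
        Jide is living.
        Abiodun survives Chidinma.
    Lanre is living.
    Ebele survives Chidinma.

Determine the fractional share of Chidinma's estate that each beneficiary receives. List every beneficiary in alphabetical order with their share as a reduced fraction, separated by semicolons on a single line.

There is no surviving spouse, so the entire estate passes to Chidinma's descendants per stirpes.
The estate is divided into 5 equal shares of 1/5 among Ronke, Yetunde, Ngozi, Lanre, Ebele.
Ronke is living and takes 1/5.
Yetunde is living and takes 1/5.
Ngozi predeceased; the 1/5 allotted to Ngozi's branch passes to Ngozi's issue by representation.
The 1/5 is divided into 2 equal shares of 1/10 among Jide, Abiodun.
Jide is living and takes 1/10.
Abiodun is living and takes 1/10.
Lanre is living and takes 1/5.
Ebele is living and takes 1/5.

Abiodun 1/10; Ebele 1/5; Jide 1/10; Lanre 1/5; Ronke 1/5; Yetunde 1/5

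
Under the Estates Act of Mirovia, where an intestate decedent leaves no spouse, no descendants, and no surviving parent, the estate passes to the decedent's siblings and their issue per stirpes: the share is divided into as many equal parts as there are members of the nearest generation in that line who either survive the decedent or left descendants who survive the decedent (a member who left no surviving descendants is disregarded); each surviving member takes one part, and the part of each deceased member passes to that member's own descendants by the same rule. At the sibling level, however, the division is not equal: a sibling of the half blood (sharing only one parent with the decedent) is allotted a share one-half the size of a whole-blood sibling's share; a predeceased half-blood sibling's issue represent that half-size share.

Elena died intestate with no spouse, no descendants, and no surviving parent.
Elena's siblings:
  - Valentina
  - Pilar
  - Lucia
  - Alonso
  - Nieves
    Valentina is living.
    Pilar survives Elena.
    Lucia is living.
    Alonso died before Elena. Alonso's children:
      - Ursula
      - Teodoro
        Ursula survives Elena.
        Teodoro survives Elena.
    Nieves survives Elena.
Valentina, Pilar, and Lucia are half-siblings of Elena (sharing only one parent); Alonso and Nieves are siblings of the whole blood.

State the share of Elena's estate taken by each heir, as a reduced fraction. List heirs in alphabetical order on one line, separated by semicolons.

Lucia 1/7; Nieves 2/7; Pilar 1/7; Teodoro 1/7; Ursula 1/7; Valentina 1/7

No spouse, descendants, or parent survives, so the estate passes to Elena's siblings per stirpes.
Half-blood siblings count for one-half the weight of whole-blood siblings at the initial division.
Dividing 1 in proportion to weights (total weight 7/2): Valentina (weight 1/2) → 1/7; Pilar (weight 1/2) → 1/7; Lucia (weight 1/2) → 1/7; Alonso (weight 1) → 2/7; Nieves (weight 1) → 2/7.
Valentina is living and takes 1/7.
Pilar is living and takes 1/7.
Lucia is living and takes 1/7.
Alonso predeceased; the 2/7 allotted to Alonso's branch passes to Alonso's issue by representation.
The 2/7 is divided into 2 equal shares of 1/7 among Ursula, Teodoro.
Ursula is living and takes 1/7.
Teodoro is living and takes 1/7.
Nieves is living and takes 2/7.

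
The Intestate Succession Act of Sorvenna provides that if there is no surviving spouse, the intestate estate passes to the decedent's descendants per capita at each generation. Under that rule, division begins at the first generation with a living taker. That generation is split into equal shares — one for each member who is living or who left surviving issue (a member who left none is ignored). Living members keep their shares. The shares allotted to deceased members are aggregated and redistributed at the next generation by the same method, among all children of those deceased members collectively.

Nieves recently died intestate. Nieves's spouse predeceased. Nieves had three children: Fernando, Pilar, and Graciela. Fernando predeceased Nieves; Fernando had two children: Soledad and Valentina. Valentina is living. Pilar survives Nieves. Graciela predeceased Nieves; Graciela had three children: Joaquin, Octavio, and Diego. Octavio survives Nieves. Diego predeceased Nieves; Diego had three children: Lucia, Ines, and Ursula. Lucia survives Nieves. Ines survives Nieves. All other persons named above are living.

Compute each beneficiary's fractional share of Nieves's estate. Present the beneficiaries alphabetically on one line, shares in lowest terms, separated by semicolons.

Ines 2/45; Joaquin 2/15; Lucia 2/45; Octavio 2/15; Pilar 1/3; Soledad 2/15; Ursula 2/45; Valentina 2/15

There is no surviving spouse, so the entire estate passes to Nieves's descendants per capita at each generation.
At generation 1 (Fernando, Pilar, Graciela) there are 3 shares of (1)/3 = 1/3 each.
Living: Pilar — each takes 1/3.
Deceased: Fernando and Graciela. Their combined 2/3 is pooled and carried to generation 2.
At generation 2 (Soledad, Valentina, Joaquin, Octavio, Diego) there are 5 shares of (2/3)/5 = 2/15 each.
Living: Soledad, Valentina, Joaquin, and Octavio — each takes 2/15.
Deceased: Diego. That 2/15 share is carried to generation 3.
At generation 3 (Lucia, Ines, Ursula) there are 3 shares of (2/15)/3 = 2/45 each.
Living: Lucia, Ines, and Ursula — each takes 2/45.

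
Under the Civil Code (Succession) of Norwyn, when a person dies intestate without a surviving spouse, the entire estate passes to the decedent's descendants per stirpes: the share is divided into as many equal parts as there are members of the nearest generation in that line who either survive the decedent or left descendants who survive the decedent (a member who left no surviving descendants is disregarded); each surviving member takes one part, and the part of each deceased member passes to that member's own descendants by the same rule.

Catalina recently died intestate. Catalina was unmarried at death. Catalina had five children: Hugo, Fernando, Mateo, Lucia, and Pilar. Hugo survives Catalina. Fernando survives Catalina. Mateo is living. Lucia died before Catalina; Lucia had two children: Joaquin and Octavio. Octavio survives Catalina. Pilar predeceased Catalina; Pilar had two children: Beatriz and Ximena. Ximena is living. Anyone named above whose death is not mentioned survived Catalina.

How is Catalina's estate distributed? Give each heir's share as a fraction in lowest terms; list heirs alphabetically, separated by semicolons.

There is no surviving spouse, so the entire estate passes to Catalina's descendants per stirpes.
The estate is divided into 5 equal shares of 1/5 among Hugo, Fernando, Mateo, Lucia, Pilar.
Hugo is living and takes 1/5.
Fernando is living and takes 1/5.
Mateo is living and takes 1/5.
Lucia predeceased; the 1/5 allotted to Lucia's branch passes to Lucia's issue by representation.
The 1/5 is divided into 2 equal shares of 1/10 among Joaquin, Octavio.
Joaquin is living and takes 1/10.
Octavio is living and takes 1/10.
Pilar predeceased; the 1/5 allotted to Pilar's branch passes to Pilar's issue by representation.
The 1/5 is divided into 2 equal shares of 1/10 among Beatriz, Ximena.
Beatriz is living and takes 1/10.
Ximena is living and takes 1/10.

Beatriz 1/10; Fernando 1/5; Hugo 1/5; Joaquin 1/10; Mateo 1/5; Octavio 1/10; Ximena 1/10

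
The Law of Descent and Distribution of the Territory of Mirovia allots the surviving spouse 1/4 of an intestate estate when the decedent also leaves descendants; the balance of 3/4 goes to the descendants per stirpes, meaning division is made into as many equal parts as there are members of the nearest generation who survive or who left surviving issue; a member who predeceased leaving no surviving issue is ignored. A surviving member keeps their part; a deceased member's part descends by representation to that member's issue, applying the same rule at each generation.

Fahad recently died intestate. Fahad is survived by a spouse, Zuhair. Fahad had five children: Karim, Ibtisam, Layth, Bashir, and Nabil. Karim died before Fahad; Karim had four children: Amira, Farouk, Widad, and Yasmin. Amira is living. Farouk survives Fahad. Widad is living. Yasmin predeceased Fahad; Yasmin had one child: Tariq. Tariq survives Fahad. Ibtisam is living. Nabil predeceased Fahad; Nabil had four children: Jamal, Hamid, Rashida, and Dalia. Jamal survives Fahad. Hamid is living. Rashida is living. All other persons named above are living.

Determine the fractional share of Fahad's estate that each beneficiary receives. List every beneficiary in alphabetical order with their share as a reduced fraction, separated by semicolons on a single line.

Zuhair, as surviving spouse, takes 1/4.
The remaining 3/4 passes to Fahad's descendants per stirpes.
The 3/4 is divided into 5 equal shares of 3/20 among Karim, Ibtisam, Layth, Bashir, Nabil.
Karim predeceased; the 3/20 allotted to Karim's branch passes to Karim's issue by representation.
The 3/20 is divided into 4 equal shares of 3/80 among Amira, Farouk, Widad, Yasmin.
Amira is living and takes 3/80.
Farouk is living and takes 3/80.
Widad is living and takes 3/80.
Yasmin predeceased; the 3/80 allotted to Yasmin's branch passes to Yasmin's issue by representation.
Tariq is the sole taker at this level and receives the full 3/80.
Ibtisam is living and takes 3/20.
Layth is living and takes 3/20.
Bashir is living and takes 3/20.
Nabil predeceased; the 3/20 allotted to Nabil's branch passes to Nabil's issue by representation.
The 3/20 is divided into 4 equal shares of 3/80 among Jamal, Hamid, Rashida, Dalia.
Jamal is living and takes 3/80.
Hamid is living and takes 3/80.
Rashida is living and takes 3/80.
Dalia is living and takes 3/80.

Amira 3/80; Bashir 3/20; Dalia 3/80; Farouk 3/80; Hamid 3/80; Ibtisam 3/20; Jamal 3/80; Layth 3/20; Rashida 3/80; Tariq 3/80; Widad 3/80; Zuhair 1/4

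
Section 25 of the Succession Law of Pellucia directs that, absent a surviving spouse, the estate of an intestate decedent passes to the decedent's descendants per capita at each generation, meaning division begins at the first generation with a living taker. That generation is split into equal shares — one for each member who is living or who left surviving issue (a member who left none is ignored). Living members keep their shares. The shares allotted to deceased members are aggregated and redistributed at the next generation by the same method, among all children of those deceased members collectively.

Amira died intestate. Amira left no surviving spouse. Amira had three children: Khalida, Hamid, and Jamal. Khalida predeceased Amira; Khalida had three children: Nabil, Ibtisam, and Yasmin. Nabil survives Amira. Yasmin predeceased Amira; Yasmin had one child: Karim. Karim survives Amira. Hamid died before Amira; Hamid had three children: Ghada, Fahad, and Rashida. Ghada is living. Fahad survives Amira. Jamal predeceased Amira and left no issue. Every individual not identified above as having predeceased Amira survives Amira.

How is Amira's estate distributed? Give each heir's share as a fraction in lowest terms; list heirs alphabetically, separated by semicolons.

There is no surviving spouse, so the entire estate passes to Amira's descendants per capita at each generation.
No one at generation 1 (Khalida, Hamid) is living; moving to the next generation.
At generation 2 (Nabil, Ibtisam, Yasmin, Ghada, Fahad, Rashida) there are 6 shares of (1)/6 = 1/6 each.
Living: Nabil, Ibtisam, Ghada, Fahad, and Rashida — each takes 1/6.
Deceased: Yasmin. That 1/6 share is carried to generation 3.
At generation 3 (Karim) there are 1 shares of (1/6)/1 = 1/6 each.
Living: Karim — each takes 1/6.

Fahad 1/6; Ghada 1/6; Ibtisam 1/6; Karim 1/6; Nabil 1/6; Rashida 1/6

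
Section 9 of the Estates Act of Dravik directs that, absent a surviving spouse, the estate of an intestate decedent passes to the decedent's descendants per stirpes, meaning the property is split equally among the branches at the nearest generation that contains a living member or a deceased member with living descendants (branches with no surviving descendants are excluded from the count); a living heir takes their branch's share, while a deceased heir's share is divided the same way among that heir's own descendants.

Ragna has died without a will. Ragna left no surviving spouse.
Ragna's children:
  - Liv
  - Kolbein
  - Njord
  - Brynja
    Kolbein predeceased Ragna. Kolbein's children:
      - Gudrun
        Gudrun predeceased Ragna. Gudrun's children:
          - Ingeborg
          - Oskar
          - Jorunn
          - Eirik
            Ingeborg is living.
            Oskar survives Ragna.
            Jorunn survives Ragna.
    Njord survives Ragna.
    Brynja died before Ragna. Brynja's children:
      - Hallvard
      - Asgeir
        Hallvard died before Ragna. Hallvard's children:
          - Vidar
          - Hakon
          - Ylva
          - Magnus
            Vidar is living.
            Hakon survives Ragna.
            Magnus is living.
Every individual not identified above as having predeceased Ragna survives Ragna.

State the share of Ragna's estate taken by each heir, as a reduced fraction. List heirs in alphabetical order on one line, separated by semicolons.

There is no surviving spouse, so the entire estate passes to Ragna's descendants per stirpes.
The estate is divided into 4 equal shares of 1/4 among Liv, Kolbein, Njord, Brynja.
Liv is living and takes 1/4.
Kolbein predeceased; the 1/4 allotted to Kolbein's branch passes to Kolbein's issue by representation.
Gudrun's line is the sole branch at this level, so the full 1/4 passes to Gudrun's issue by representation.
The 1/4 is divided into 4 equal shares of 1/16 among Ingeborg, Oskar, Jorunn, Eirik.
Ingeborg is living and takes 1/16.
Oskar is living and takes 1/16.
Jorunn is living and takes 1/16.
Eirik is living and takes 1/16.
Njord is living and takes 1/4.
Brynja predeceased; the 1/4 allotted to Brynja's branch passes to Brynja's issue by representation.
The 1/4 is divided into 2 equal shares of 1/8 among Hallvard, Asgeir.
Hallvard predeceased; the 1/8 allotted to Hallvard's branch passes to Hallvard's issue by representation.
The 1/8 is divided into 4 equal shares of 1/32 among Vidar, Hakon, Ylva, Magnus.
Vidar is living and takes 1/32.
Hakon is living and takes 1/32.
Ylva is living and takes 1/32.
Magnus is living and takes 1/32.
Asgeir is living and takes 1/8.

Asgeir 1/8; Eirik 1/16; Hakon 1/32; Ingeborg 1/16; Jorunn 1/16; Liv 1/4; Magnus 1/32; Njord 1/4; Oskar 1/16; Vidar 1/32; Ylva 1/32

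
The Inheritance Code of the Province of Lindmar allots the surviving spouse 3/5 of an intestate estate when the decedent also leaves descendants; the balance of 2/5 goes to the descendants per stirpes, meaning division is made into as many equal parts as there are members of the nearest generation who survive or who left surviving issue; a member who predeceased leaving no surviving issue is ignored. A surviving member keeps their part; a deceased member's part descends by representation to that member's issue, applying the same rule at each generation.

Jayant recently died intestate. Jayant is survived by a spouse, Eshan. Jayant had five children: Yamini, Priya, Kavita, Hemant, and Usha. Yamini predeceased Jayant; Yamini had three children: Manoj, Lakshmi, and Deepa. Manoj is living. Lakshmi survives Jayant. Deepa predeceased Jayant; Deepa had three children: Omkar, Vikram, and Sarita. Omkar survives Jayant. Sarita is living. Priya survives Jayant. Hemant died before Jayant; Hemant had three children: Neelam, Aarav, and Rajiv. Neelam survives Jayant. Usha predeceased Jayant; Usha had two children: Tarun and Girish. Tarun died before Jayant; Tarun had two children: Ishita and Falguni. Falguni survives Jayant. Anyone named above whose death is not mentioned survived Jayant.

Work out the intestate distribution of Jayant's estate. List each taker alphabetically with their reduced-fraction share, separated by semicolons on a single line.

Eshan, as surviving spouse, takes 3/5.
The remaining 2/5 passes to Jayant's descendants per stirpes.
The 2/5 is divided into 5 equal shares of 2/25 among Yamini, Priya, Kavita, Hemant, Usha.
Yamini predeceased; the 2/25 allotted to Yamini's branch passes to Yamini's issue by representation.
The 2/25 is divided into 3 equal shares of 2/75 among Manoj, Lakshmi, Deepa.
Manoj is living and takes 2/75.
Lakshmi is living and takes 2/75.
Deepa predeceased; the 2/75 allotted to Deepa's branch passes to Deepa's issue by representation.
The 2/75 is divided into 3 equal shares of 2/225 among Omkar, Vikram, Sarita.
Omkar is living and takes 2/225.
Vikram is living and takes 2/225.
Sarita is living and takes 2/225.
Priya is living and takes 2/25.
Kavita is living and takes 2/25.
Hemant predeceased; the 2/25 allotted to Hemant's branch passes to Hemant's issue by representation.
The 2/25 is divided into 3 equal shares of 2/75 among Neelam, Aarav, Rajiv.
Neelam is living and takes 2/75.
Aarav is living and takes 2/75.
Rajiv is living and takes 2/75.
Usha predeceased; the 2/25 allotted to Usha's branch passes to Usha's issue by representation.
The 2/25 is divided into 2 equal shares of 1/25 among Tarun, Girish.
Tarun predeceased; the 1/25 allotted to Tarun's branch passes to Tarun's issue by representation.
The 1/25 is divided into 2 equal shares of 1/50 among Ishita, Falguni.
Ishita is living and takes 1/50.
Falguni is living and takes 1/50.
Girish is living and takes 1/25.

Aarav 2/75; Eshan 3/5; Falguni 1/50; Girish 1/25; Ishita 1/50; Kavita 2/25; Lakshmi 2/75; Manoj 2/75; Neelam 2/75; Omkar 2/225; Priya 2/25; Rajiv 2/75; Sarita 2/225; Vikram 2/225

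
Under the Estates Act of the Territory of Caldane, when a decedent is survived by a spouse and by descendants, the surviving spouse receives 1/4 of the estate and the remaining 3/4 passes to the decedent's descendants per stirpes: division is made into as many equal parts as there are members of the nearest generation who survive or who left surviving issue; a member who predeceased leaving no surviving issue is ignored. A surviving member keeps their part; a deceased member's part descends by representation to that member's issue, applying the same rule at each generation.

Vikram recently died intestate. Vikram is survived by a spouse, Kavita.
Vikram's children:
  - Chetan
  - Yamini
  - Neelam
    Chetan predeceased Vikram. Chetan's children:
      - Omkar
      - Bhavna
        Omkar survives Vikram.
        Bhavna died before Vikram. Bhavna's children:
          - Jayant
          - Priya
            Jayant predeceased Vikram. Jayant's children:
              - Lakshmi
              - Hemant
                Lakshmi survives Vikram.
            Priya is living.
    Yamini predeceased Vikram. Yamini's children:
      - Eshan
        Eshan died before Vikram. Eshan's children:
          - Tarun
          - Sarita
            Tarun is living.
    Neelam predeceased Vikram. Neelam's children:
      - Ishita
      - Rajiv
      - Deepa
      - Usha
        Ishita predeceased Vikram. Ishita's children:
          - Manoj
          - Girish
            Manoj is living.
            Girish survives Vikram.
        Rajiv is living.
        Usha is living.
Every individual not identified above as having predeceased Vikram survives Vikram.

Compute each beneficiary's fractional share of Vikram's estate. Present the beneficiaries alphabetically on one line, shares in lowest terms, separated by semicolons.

Kavita, as surviving spouse, takes 1/4.
The remaining 3/4 passes to Vikram's descendants per stirpes.
The 3/4 is divided into 3 equal shares of 1/4 among Chetan, Yamini, Neelam.
Chetan predeceased; the 1/4 allotted to Chetan's branch passes to Chetan's issue by representation.
The 1/4 is divided into 2 equal shares of 1/8 among Omkar, Bhavna.
Omkar is living and takes 1/8.
Bhavna predeceased; the 1/8 allotted to Bhavna's branch passes to Bhavna's issue by representation.
The 1/8 is divided into 2 equal shares of 1/16 among Jayant, Priya.
Jayant predeceased; the 1/16 allotted to Jayant's branch passes to Jayant's issue by representation.
The 1/16 is divided into 2 equal shares of 1/32 among Lakshmi, Hemant.
Lakshmi is living and takes 1/32.
Hemant is living and takes 1/32.
Priya is living and takes 1/16.
Yamini predeceased; the 1/4 allotted to Yamini's branch passes to Yamini's issue by representation.
Eshan's line is the sole branch at this level, so the full 1/4 passes to Eshan's issue by representation.
The 1/4 is divided into 2 equal shares of 1/8 among Tarun, Sarita.
Tarun is living and takes 1/8.
Sarita is living and takes 1/8.
Neelam predeceased; the 1/4 allotted to Neelam's branch passes to Neelam's issue by representation.
The 1/4 is divided into 4 equal shares of 1/16 among Ishita, Rajiv, Deepa, Usha.
Ishita predeceased; the 1/16 allotted to Ishita's branch passes to Ishita's issue by representation.
The 1/16 is divided into 2 equal shares of 1/32 among Manoj, Girish.
Manoj is living and takes 1/32.
Girish is living and takes 1/32.
Rajiv is living and takes 1/16.
Deepa is living and takes 1/16.
Usha is living and takes 1/16.

Deepa 1/16; Girish 1/32; Hemant 1/32; Kavita 1/4; Lakshmi 1/32; Manoj 1/32; Omkar 1/8; Priya 1/16; Rajiv 1/16; Sarita 1/8; Tarun 1/8; Usha 1/16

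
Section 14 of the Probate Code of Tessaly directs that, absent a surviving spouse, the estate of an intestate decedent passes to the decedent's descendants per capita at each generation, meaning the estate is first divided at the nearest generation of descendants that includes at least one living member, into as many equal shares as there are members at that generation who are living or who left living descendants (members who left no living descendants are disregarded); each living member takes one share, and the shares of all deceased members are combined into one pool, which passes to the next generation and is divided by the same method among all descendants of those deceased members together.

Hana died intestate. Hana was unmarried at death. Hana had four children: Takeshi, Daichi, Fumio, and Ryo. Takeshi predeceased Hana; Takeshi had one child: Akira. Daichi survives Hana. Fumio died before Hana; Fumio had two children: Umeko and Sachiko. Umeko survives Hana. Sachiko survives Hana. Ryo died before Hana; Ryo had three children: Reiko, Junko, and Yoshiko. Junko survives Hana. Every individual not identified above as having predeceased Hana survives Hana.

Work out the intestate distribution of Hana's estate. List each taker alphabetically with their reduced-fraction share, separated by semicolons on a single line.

Akira 1/8; Daichi 1/4; Junko 1/8; Reiko 1/8; Sachiko 1/8; Umeko 1/8; Yoshiko 1/8

There is no surviving spouse, so the entire estate passes to Hana's descendants per capita at each generation.
At generation 1 (Takeshi, Daichi, Fumio, Ryo) there are 4 shares of (1)/4 = 1/4 each.
Living: Daichi — each takes 1/4.
Deceased: Takeshi, Fumio, and Ryo. Their combined 3/4 is pooled and carried to generation 2.
At generation 2 (Akira, Umeko, Sachiko, Reiko, Junko, Yoshiko) there are 6 shares of (3/4)/6 = 1/8 each.
Living: Akira, Umeko, Sachiko, Reiko, Junko, and Yoshiko — each takes 1/8.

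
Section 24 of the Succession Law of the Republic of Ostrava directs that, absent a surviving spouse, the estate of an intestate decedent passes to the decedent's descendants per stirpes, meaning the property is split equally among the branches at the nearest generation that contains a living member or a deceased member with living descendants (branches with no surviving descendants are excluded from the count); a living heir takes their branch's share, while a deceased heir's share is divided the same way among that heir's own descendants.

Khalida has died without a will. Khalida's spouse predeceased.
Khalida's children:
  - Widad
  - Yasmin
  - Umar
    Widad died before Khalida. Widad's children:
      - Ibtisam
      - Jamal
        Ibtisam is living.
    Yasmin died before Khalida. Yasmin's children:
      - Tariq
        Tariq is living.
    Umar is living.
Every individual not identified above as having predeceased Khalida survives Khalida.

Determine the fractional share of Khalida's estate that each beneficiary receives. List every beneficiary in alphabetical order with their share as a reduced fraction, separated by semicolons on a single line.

Ibtisam 1/6; Jamal 1/6; Tariq 1/3; Umar 1/3

There is no surviving spouse, so the entire estate passes to Khalida's descendants per stirpes.
The estate is divided into 3 equal shares of 1/3 among Widad, Yasmin, Umar.
Widad predeceased; the 1/3 allotted to Widad's branch passes to Widad's issue by representation.
The 1/3 is divided into 2 equal shares of 1/6 among Ibtisam, Jamal.
Ibtisam is living and takes 1/6.
Jamal is living and takes 1/6.
Yasmin predeceased; the 1/3 allotted to Yasmin's branch passes to Yasmin's issue by representation.
Tariq is the sole taker at this level and receives the full 1/3.
Umar is living and takes 1/3.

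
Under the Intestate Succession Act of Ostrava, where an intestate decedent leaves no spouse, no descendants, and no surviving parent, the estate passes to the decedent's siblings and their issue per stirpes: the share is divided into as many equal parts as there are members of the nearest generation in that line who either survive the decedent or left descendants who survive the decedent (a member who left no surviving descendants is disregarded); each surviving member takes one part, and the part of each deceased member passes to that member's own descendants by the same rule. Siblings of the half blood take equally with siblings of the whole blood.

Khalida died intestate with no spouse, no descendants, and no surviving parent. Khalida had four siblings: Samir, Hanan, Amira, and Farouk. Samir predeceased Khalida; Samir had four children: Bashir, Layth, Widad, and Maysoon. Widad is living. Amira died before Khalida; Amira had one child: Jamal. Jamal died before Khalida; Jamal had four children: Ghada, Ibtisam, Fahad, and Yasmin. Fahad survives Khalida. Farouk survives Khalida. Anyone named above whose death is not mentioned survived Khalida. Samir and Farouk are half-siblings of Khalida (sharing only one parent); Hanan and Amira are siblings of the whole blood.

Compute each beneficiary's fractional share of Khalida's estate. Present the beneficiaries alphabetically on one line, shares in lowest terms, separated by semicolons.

No spouse, descendants, or parent survives, so the estate passes to Khalida's siblings per stirpes.
Half-blood and whole-blood siblings take equally under the stated rule.
The estate is divided into 4 equal shares of 1/4 among Samir, Hanan, Amira, Farouk.
Samir predeceased; the 1/4 allotted to Samir's branch passes to Samir's issue by representation.
The 1/4 is divided into 4 equal shares of 1/16 among Bashir, Layth, Widad, Maysoon.
Bashir is living and takes 1/16.
Layth is living and takes 1/16.
Widad is living and takes 1/16.
Maysoon is living and takes 1/16.
Hanan is living and takes 1/4.
Amira predeceased; the 1/4 allotted to Amira's branch passes to Amira's issue by representation.
Jamal's line is the sole branch at this level, so the full 1/4 passes to Jamal's issue by representation.
The 1/4 is divided into 4 equal shares of 1/16 among Ghada, Ibtisam, Fahad, Yasmin.
Ghada is living and takes 1/16.
Ibtisam is living and takes 1/16.
Fahad is living and takes 1/16.
Yasmin is living and takes 1/16.
Farouk is living and takes 1/4.

Bashir 1/16; Fahad 1/16; Farouk 1/4; Ghada 1/16; Hanan 1/4; Ibtisam 1/16; Layth 1/16; Maysoon 1/16; Widad 1/16; Yasmin 1/16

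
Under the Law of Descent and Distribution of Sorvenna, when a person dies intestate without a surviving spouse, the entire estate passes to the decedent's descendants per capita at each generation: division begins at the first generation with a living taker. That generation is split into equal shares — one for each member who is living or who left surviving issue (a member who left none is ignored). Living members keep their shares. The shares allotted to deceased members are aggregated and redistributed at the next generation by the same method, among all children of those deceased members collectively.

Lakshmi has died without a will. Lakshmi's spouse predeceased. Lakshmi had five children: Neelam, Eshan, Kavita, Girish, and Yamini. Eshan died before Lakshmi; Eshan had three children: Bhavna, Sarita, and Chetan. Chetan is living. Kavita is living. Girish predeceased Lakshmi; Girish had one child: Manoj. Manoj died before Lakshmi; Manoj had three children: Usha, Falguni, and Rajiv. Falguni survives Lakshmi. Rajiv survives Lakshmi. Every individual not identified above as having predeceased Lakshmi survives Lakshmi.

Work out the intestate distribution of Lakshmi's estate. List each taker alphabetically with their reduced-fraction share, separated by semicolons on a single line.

There is no surviving spouse, so the entire estate passes to Lakshmi's descendants per capita at each generation.
At generation 1 (Neelam, Eshan, Kavita, Girish, Yamini) there are 5 shares of (1)/5 = 1/5 each.
Living: Neelam, Kavita, and Yamini — each takes 1/5.
Deceased: Eshan and Girish. Their combined 2/5 is pooled and carried to generation 2.
At generation 2 (Bhavna, Sarita, Chetan, Manoj) there are 4 shares of (2/5)/4 = 1/10 each.
Living: Bhavna, Sarita, and Chetan — each takes 1/10.
Deceased: Manoj. That 1/10 share is carried to generation 3.
At generation 3 (Usha, Falguni, Rajiv) there are 3 shares of (1/10)/3 = 1/30 each.
Living: Usha, Falguni, and Rajiv — each takes 1/30.

Bhavna 1/10; Chetan 1/10; Falguni 1/30; Kavita 1/5; Neelam 1/5; Rajiv 1/30; Sarita 1/10; Usha 1/30; Yamini 1/5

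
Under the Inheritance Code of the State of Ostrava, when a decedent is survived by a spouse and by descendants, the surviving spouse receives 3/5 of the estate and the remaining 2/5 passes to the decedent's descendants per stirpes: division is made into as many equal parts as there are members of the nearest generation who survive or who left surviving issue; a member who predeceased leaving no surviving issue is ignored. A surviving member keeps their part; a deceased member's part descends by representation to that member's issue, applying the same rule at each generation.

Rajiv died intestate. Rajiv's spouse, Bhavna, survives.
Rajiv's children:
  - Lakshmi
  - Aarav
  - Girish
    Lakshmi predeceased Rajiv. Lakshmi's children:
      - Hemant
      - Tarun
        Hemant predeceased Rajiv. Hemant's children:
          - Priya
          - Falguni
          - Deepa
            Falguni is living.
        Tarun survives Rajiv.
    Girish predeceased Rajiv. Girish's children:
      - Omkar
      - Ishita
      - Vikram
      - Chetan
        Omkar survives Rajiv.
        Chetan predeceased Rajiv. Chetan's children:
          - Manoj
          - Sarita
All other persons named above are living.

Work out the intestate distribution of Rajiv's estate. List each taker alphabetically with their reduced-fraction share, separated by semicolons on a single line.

Bhavna, as surviving spouse, takes 3/5.
The remaining 2/5 passes to Rajiv's descendants per stirpes.
The 2/5 is divided into 3 equal shares of 2/15 among Lakshmi, Aarav, Girish.
Lakshmi predeceased; the 2/15 allotted to Lakshmi's branch passes to Lakshmi's issue by representation.
The 2/15 is divided into 2 equal shares of 1/15 among Hemant, Tarun.
Hemant predeceased; the 1/15 allotted to Hemant's branch passes to Hemant's issue by representation.
The 1/15 is divided into 3 equal shares of 1/45 among Priya, Falguni, Deepa.
Priya is living and takes 1/45.
Falguni is living and takes 1/45.
Deepa is living and takes 1/45.
Tarun is living and takes 1/15.
Aarav is living and takes 2/15.
Girish predeceased; the 2/15 allotted to Girish's branch passes to Girish's issue by representation.
The 2/15 is divided into 4 equal shares of 1/30 among Omkar, Ishita, Vikram, Chetan.
Omkar is living and takes 1/30.
Ishita is living and takes 1/30.
Vikram is living and takes 1/30.
Chetan predeceased; the 1/30 allotted to Chetan's branch passes to Chetan's issue by representation.
The 1/30 is divided into 2 equal shares of 1/60 among Manoj, Sarita.
Manoj is living and takes 1/60.
Sarita is living and takes 1/60.

Aarav 2/15; Bhavna 3/5; Deepa 1/45; Falguni 1/45; Ishita 1/30; Manoj 1/60; Omkar 1/30; Priya 1/45; Sarita 1/60; Tarun 1/15; Vikram 1/30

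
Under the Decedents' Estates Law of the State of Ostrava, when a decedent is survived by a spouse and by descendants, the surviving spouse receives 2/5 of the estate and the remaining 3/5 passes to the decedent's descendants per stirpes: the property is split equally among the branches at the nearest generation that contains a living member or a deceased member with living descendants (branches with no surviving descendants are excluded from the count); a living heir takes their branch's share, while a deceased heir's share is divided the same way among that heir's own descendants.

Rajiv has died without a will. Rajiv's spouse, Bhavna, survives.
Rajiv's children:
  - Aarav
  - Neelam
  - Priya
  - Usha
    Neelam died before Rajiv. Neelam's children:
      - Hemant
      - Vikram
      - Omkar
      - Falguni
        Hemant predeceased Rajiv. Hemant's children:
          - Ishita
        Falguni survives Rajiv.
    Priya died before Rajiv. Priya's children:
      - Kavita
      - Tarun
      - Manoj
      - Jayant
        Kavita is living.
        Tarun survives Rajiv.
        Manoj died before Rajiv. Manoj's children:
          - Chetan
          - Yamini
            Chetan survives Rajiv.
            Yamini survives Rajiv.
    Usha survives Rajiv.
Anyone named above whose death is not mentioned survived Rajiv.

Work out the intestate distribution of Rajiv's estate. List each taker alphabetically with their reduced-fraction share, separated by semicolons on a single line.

Aarav 3/20; Bhavna 2/5; Chetan 3/160; Falguni 3/80; Ishita 3/80; Jayant 3/80; Kavita 3/80; Omkar 3/80; Tarun 3/80; Usha 3/20; Vikram 3/80; Yamini 3/160

Bhavna, as surviving spouse, takes 2/5.
The remaining 3/5 passes to Rajiv's descendants per stirpes.
The 3/5 is divided into 4 equal shares of 3/20 among Aarav, Neelam, Priya, Usha.
Aarav is living and takes 3/20.
Neelam predeceased; the 3/20 allotted to Neelam's branch passes to Neelam's issue by representation.
The 3/20 is divided into 4 equal shares of 3/80 among Hemant, Vikram, Omkar, Falguni.
Hemant predeceased; the 3/80 allotted to Hemant's branch passes to Hemant's issue by representation.
Ishita is the sole taker at this level and receives the full 3/80.
Vikram is living and takes 3/80.
Omkar is living and takes 3/80.
Falguni is living and takes 3/80.
Priya predeceased; the 3/20 allotted to Priya's branch passes to Priya's issue by representation.
The 3/20 is divided into 4 equal shares of 3/80 among Kavita, Tarun, Manoj, Jayant.
Kavita is living and takes 3/80.
Tarun is living and takes 3/80.
Manoj predeceased; the 3/80 allotted to Manoj's branch passes to Manoj's issue by representation.
The 3/80 is divided into 2 equal shares of 3/160 among Chetan, Yamini.
Chetan is living and takes 3/160.
Yamini is living and takes 3/160.
Jayant is living and takes 3/80.
Usha is living and takes 3/20.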